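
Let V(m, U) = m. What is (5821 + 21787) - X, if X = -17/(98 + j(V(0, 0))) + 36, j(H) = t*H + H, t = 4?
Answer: 2702073/98 ≈ 27572.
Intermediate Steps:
j(H) = 5*H (j(H) = 4*H + H = 5*H)
X = 3511/98 (X = -17/(98 + 5*0) + 36 = -17/(98 + 0) + 36 = -17/98 + 36 = 3511/98 ≈ 35.827)
(5821 + 21787) - X = (5821 + 21787) - 1*3511/98 = 27608 - 3511/98 = 2702073/98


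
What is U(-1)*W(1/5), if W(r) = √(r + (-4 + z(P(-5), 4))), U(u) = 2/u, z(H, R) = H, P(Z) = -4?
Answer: -2*I*√195/5 ≈ -5.5857*I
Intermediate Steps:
W(r) = √(-8 + r) (W(r) = √(r + (-4 - 4)) = √(r - 8) = √(-8 + r))
U(-1)*W(1/5) = (2/(-1))*√(-8 + 1/5) = (2*(-1))*√(-8 + ⅕) = -2*I*√195/5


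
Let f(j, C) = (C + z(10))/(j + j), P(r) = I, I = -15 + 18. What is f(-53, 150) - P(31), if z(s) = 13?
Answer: -481/106 ≈ -4.5377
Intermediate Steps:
I = 3
P(r) = 3
f(j, C) = (13 + C)/(2*j) (f(j, C) = (C + 13)/(j + j) = (13 + C)/((2*j)) = (13 + C)*(1/(2*j)) = (13 + C)/(2*j))
f(-53, 150) - P(31) = (1/2)*(13 + 150)/(-53) - 1*3 = (1/2)*(-1/53)*163 - 3 = -163/106 - 3 = -481/106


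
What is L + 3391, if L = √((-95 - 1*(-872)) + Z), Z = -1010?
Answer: 3391 + I*√233 ≈ 3391.0 + 15.264*I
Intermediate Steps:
L = I*√233 (L = √((-95 - 1*(-872)) - 1010) = √((-95 + 872) - 1010) = √(777 - 1010) = √(-233) = I*√233 ≈ 15.264*I)
L + 3391 = I*√233 + 3391 = 3391 + I*√233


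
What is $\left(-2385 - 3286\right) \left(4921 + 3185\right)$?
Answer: $-45969126$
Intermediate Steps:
$\left(-2385 - 3286\right) \left(4921 + 3185\right) = \left(-5671\right) 8106 = -45969126$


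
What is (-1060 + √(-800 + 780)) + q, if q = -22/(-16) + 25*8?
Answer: -6869/8 + 2*I*√5 ≈ -858.63 + 4.4721*I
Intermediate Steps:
q = 1611/8 (q = -22*(-1/16) + 200 = 11/8 + 200 = 1611/8 ≈ 201.38)
(-1060 + √(-800 + 780)) + q = (-1060 + √(-800 + 780)) + 1611/8 = (-1060 + √(-20)) + 1611/8 = (-1060 + 2*I*√5) + 1611/8 = -6869/8 + 2*I*√5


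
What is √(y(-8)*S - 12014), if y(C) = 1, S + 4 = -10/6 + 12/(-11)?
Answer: I*√13090605/33 ≈ 109.64*I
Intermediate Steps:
S = -223/33 (S = -4 + (-10/6 + 12/(-11)) = -4 + (-10*⅙ + 12*(-1/11)) = -4 + (-5/3 - 12/11) = -4 - 91/33 = -223/33 ≈ -6.7576)
√(y(-8)*S - 12014) = √(1*(-223/33) - 12014) = √(-223/33 - 12014) = √(-396685/33) = I*√13090605/33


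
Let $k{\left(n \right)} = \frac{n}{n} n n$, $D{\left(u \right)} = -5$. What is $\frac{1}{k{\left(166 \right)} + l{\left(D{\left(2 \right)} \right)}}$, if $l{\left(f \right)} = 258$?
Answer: $\frac{1}{27814} \approx 3.5953 \cdot 10^{-5}$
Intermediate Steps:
$k{\left(n \right)} = n^{2}$ ($k{\left(n \right)} = 1 n n = n n = n^{2}$)
$\frac{1}{k{\left(166 \right)} + l{\left(D{\left(2 \right)} \right)}} = \frac{1}{166^{2} + 258} = \frac{1}{27556 + 258} = \frac{1}{27814}$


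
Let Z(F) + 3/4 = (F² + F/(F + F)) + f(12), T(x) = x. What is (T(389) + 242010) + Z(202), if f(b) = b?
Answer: 1132859/4 ≈ 2.8322e+5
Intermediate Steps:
Z(F) = 47/4 + F² (Z(F) = -¾ + ((F² + F/(F + F)) + 12) = -¾ + ((F² + F/((2*F))) + 12) = -¾ + ((F² + (1/(2*F))*F) + 12) = -¾ + ((F² + ½) + 12) = -¾ + ((½ + F²) + 12) = -¾ + (25/2 + F²) = 47/4 + F²)
(T(389) + 242010) + Z(202) = (389 + 242010) + (47/4 + 202²) = 242399 + (47/4 + 40804) = 242399 + 163263/4 = 1132859/4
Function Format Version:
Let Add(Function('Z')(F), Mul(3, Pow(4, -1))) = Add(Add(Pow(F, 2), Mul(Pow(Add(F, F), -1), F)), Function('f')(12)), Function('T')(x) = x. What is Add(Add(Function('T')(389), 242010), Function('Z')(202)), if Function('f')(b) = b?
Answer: Rational(1132859, 4) ≈ 2.8322e+5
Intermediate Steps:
Function('Z')(F) = Add(Rational(47, 4), Pow(F, 2)) (Function('Z')(F) = Add(Rational(-3, 4), Add(Add(Pow(F, 2), Mul(Pow(Add(F, F), -1), F)), 12)) = Add(Rational(-3, 4), Add(Add(Pow(F, 2), Mul(Pow(Mul(2, F), -1), F)), 12)) = Add(Rational(-3, 4), Add(Add(Pow(F, 2), Mul(Mul(Rational(1, 2), Pow(F, -1)), F)), 12)) = Add(Rational(-3, 4), Add(Add(Pow(F, 2), Rational(1, 2)), 12)) = Add(Rational(-3, 4), Add(Add(Rational(1, 2), Pow(F, 2)), 12)) = Add(Rational(-3, 4), Add(Rational(25, 2), Pow(F, 2))) = Add(Rational(47, 4), Pow(F, 2)))
Add(Add(Function('T')(389), 242010), Function('Z')(202)) = Add(Add(389, 242010), Add(Rational(47, 4), Pow(202, 2))) = Add(242399, Add(Rational(47, 4), 40804)) = Add(242399, Rational(163263, 4)) = Rational(1132859, 4)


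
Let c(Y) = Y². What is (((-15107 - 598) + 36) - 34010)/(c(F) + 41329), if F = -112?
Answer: -49679/53873 ≈ -0.92215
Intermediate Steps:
(((-15107 - 598) + 36) - 34010)/(c(F) + 41329) = (((-15107 - 598) + 36) - 34010)/((-112)² + 41329) = ((-15705 + 36) - 34010)/(12544 + 41329) = (-15669 - 34010)/53873 = -49679*1/53873 = -49679/53873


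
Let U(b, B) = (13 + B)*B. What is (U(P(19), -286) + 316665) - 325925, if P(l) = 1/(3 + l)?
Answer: 68818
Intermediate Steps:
U(b, B) = B*(13 + B)
(U(P(19), -286) + 316665) - 325925 = (-286*(13 - 286) + 316665) - 325925 = (-286*(-273) + 316665) - 325925 = (78078 + 316665) - 325925 = 394743 - 325925 = 68818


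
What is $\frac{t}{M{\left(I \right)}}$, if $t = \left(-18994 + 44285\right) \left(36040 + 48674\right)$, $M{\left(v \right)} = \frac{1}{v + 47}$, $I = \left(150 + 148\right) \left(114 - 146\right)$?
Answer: $-20330199333486$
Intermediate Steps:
$I = -9536$ ($I = 298 \left(-32\right) = -9536$)
$M{\left(v \right)} = \frac{1}{47 + v}$
$t = 2142501774$ ($t = 25291 \cdot 84714 = 2142501774$)
$\frac{t}{M{\left(I \right)}} = \frac{2142501774}{\frac{1}{47 - 9536}} = \frac{2142501774}{\frac{1}{-9489}} = \frac{2142501774}{- \frac{1}{9489}} = 2142501774 \left(-9489\right) = -20330199333486$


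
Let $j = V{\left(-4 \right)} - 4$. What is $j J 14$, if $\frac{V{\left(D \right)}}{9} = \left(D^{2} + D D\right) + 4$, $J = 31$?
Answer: $138880$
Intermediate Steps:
$V{\left(D \right)} = 36 + 18 D^{2}$ ($V{\left(D \right)} = 9 \left(\left(D^{2} + D D\right) + 4\right) = 9 \left(\left(D^{2} + D^{2}\right) + 4\right) = 9 \left(2 D^{2} + 4\right) = 9 \left(4 + 2 D^{2}\right) = 36 + 18 D^{2}$)
$j = 320$ ($j = \left(36 + 18 \left(-4\right)^{2}\right) - 4 = \left(36 + 18 \cdot 16\right) - 4 = \left(36 + 288\right) - 4 = 324 - 4 = 320$)
$j J 14 = 320 \cdot 31 \cdot 14 = 9920 \cdot 14 = 138880$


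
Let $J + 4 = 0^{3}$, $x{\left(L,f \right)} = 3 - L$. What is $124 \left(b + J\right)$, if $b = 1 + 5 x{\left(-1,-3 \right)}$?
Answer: $2108$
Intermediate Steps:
$J = -4$ ($J = -4 + 0^{3} = -4 + 0 = -4$)
$b = 21$ ($b = 1 + 5 \left(3 - -1\right) = 1 + 5 \left(3 + 1\right) = 1 + 5 \cdot 4 = 1 + 20 = 21$)
$124 \left(b + J\right) = 124 \left(21 - 4\right) = 124 \cdot 17 = 2108$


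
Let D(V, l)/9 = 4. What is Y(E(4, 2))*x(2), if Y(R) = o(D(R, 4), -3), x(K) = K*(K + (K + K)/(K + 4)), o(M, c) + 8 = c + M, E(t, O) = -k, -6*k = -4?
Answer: 400/3 ≈ 133.33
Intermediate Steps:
k = ⅔ (k = -⅙*(-4) = ⅔ ≈ 0.66667)
D(V, l) = 36 (D(V, l) = 9*4 = 36)
E(t, O) = -⅔ (E(t, O) = -1*⅔ = -⅔)
o(M, c) = -8 + M + c (o(M, c) = -8 + (c + M) = -8 + (M + c) = -8 + M + c)
x(K) = K*(K + 2*K/(4 + K)) (x(K) = K*(K + (2*K)/(4 + K)) = K*(K + 2*K/(4 + K)))
Y(R) = 25 (Y(R) = -8 + 36 - 3 = 25)
Y(E(4, 2))*x(2) = 25*(2²*(6 + 2)/(4 + 2)) = 25*(4*8/6) = 25*(4*(⅙)*8) = 25*(16/3) = 400/3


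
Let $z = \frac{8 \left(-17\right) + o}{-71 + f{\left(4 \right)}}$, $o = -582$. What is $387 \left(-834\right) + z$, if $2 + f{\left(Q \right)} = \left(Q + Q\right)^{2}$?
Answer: $- \frac{2904104}{9} \approx -3.2268 \cdot 10^{5}$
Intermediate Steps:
$f{\left(Q \right)} = -2 + 4 Q^{2}$ ($f{\left(Q \right)} = -2 + \left(Q + Q\right)^{2} = -2 + \left(2 Q\right)^{2} = -2 + 4 Q^{2}$)
$z = \frac{718}{9}$ ($z = \frac{8 \left(-17\right) - 582}{-71 - \left(2 - 4 \cdot 4^{2}\right)} = \frac{-136 - 582}{-71 + \left(-2 + 4 \cdot 16\right)} = - \frac{718}{-71 + \left(-2 + 64\right)} = - \frac{718}{-71 + 62} = - \frac{718}{-9} = \left(-718\right) \left(- \frac{1}{9}\right) = \frac{718}{9} \approx 79.778$)
$387 \left(-834\right) + z = 387 \left(-834\right) + \frac{718}{9} = -322758 + \frac{718}{9} = - \frac{2904104}{9}$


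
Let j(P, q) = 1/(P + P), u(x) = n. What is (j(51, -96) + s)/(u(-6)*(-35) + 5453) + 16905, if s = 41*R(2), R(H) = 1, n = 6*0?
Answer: 9402666613/556206 ≈ 16905.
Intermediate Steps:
n = 0
u(x) = 0
s = 41 (s = 41*1 = 41)
j(P, q) = 1/(2*P)
(j(51, -96) + s)/(u(-6)*(-35) + 5453) + 16905 = ((½)/51 + 41)/(0*(-35) + 5453) + 16905 = ((½)*(1/51) + 41)/(0 + 5453) + 16905 = (1/102 + 41)/5453 + 16905 = (4183/102)*(1/5453) + 16905 = 4183/556206 + 16905 = 9402666613/556206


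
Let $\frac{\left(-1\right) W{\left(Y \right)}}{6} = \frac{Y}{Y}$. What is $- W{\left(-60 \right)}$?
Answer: $6$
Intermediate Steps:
$W{\left(Y \right)} = -6$ ($W{\left(Y \right)} = - 6 \frac{Y}{Y} = \left(-6\right) 1 = -6$)
$- W{\left(-60 \right)} = \left(-1\right) \left(-6\right) = 6$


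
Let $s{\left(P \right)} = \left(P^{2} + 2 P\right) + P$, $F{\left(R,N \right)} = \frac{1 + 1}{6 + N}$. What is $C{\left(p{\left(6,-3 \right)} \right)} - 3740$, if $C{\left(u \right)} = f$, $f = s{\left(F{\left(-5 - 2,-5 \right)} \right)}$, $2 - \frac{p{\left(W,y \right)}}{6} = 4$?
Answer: $-3730$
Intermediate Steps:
$p{\left(W,y \right)} = -12$ ($p{\left(W,y \right)} = 12 - 24 = -12$)
$F{\left(R,N \right)} = \frac{2}{6 + N}$
$s{\left(P \right)} = P^{2} + 3 P$
$f = 10$ ($f = \frac{2}{6 - 5} \left(3 + \frac{2}{6 - 5}\right) = \frac{2}{1} \left(3 + \frac{2}{1}\right) = 2 \cdot 1 \left(3 + 2 \cdot 1\right) = 2 \left(3 + 2\right) = 2 \cdot 5 = 10$)
$C{\left(u \right)} = 10$
$C{\left(p{\left(6,-3 \right)} \right)} - 3740 = 10 - 3740 = -3730$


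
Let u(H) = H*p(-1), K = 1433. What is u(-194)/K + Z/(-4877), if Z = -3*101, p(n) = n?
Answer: 1380337/6988741 ≈ 0.19751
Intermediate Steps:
u(H) = -H (u(H) = H*(-1) = -H)
Z = -303
u(-194)/K + Z/(-4877) = -1*(-194)/1433 - 303/(-4877) = 194*(1/1433) - 303*(-1/4877) = 194/1433 + 303/4877 = 1380337/6988741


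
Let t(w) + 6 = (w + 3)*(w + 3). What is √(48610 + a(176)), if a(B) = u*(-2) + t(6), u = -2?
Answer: √48689 ≈ 220.66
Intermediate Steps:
t(w) = -6 + (3 + w)² (t(w) = -6 + (w + 3)*(w + 3) = -6 + (3 + w)*(3 + w) = -6 + (3 + w)²)
a(B) = 79 (a(B) = -2*(-2) + (-6 + (3 + 6)²) = 4 + (-6 + 9²) = 4 + (-6 + 81) = 4 + 75 = 79)
√(48610 + a(176)) = √(48610 + 79) = √48689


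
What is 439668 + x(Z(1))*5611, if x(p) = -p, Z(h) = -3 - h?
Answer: 462112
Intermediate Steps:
439668 + x(Z(1))*5611 = 439668 - (-3 - 1*1)*5611 = 439668 - (-3 - 1)*5611 = 439668 - 1*(-4)*5611 = 439668 + 4*5611 = 439668 + 22444 = 462112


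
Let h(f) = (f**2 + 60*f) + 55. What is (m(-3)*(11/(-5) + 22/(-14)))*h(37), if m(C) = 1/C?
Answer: 160336/35 ≈ 4581.0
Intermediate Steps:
h(f) = 55 + f**2 + 60*f
(m(-3)*(11/(-5) + 22/(-14)))*h(37) = ((11/(-5) + 22/(-14))/(-3))*(55 + 37**2 + 60*37) = (-(11*(-1/5) + 22*(-1/14))/3)*(55 + 1369 + 2220) = -(-11/5 - 11/7)/3*3644 = -1/3*(-132/35)*3644 = (44/35)*3644 = 160336/35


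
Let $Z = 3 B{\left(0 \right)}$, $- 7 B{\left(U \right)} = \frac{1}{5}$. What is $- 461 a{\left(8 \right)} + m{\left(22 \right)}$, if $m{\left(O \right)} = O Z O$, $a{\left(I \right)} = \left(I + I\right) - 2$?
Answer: $- \frac{227342}{35} \approx -6495.5$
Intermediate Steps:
$B{\left(U \right)} = - \frac{1}{35}$ ($B{\left(U \right)} = - \frac{1}{7 \cdot 5} = \left(- \frac{1}{7}\right) \frac{1}{5} = - \frac{1}{35}$)
$Z = - \frac{3}{35}$ ($Z = 3 \left(- \frac{1}{35}\right) = - \frac{3}{35} \approx -0.085714$)
$a{\left(I \right)} = -2 + 2 I$ ($a{\left(I \right)} = 2 I - 2 = -2 + 2 I$)
$m{\left(O \right)} = - \frac{3 O^{2}}{35}$ ($m{\left(O \right)} = O \left(- \frac{3}{35}\right) O = - \frac{3 O}{35} O = - \frac{3 O^{2}}{35}$)
$- 461 a{\left(8 \right)} + m{\left(22 \right)} = - 461 \left(-2 + 2 \cdot 8\right) - \frac{3 \cdot 22^{2}}{35} = - 461 \left(-2 + 16\right) - \frac{1452}{35} = \left(-461\right) 14 - \frac{1452}{35} = -6454 - \frac{1452}{35} = - \frac{227342}{35}$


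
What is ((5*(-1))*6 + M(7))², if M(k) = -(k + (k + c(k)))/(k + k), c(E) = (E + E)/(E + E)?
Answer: 189225/196 ≈ 965.43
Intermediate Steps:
c(E) = 1 (c(E) = (2*E)/((2*E)) = (2*E)*(1/(2*E)) = 1)
M(k) = -(1 + 2*k)/(2*k) (M(k) = -(k + (k + 1))/(k + k) = -(k + (1 + k))/(2*k) = -(1 + 2*k)*1/(2*k) = -(1 + 2*k)/(2*k))
((5*(-1))*6 + M(7))² = ((5*(-1))*6 + (-½ - 1*7)/7)² = (-5*6 + (-½ - 7)/7)² = (-30 + (⅐)*(-15/2))² = (-30 - 15/14)² = (-435/14)² = 189225/196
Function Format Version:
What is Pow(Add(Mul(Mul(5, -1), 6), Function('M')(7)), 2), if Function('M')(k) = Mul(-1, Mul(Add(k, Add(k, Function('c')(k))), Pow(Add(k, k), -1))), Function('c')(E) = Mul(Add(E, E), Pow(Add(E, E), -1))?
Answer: Rational(189225, 196) ≈ 965.43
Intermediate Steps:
Function('c')(E) = 1 (Function('c')(E) = Mul(Mul(2, E), Pow(Mul(2, E), -1)) = Mul(Mul(2, E), Mul(Rational(1, 2), Pow(E, -1))) = 1)
Function('M')(k) = Mul(Rational(-1, 2), Pow(k, -1), Add(1, Mul(2, k))) (Function('M')(k) = Mul(-1, Mul(Add(k, Add(k, 1)), Pow(Add(k, k), -1))) = Mul(-1, Mul(Add(k, Add(1, k)), Pow(Mul(2, k), -1))) = Mul(-1, Mul(Add(1, Mul(2, k)), Mul(Rational(1, 2), Pow(k, -1)))) = Mul(-1, Mul(Rational(1, 2), Pow(k, -1), Add(1, Mul(2, k)))) = Mul(Rational(-1, 2), Pow(k, -1), Add(1, Mul(2, k))))
Pow(Add(Mul(Mul(5, -1), 6), Function('M')(7)), 2) = Pow(Add(Mul(Mul(5, -1), 6), Mul(Pow(7, -1), Add(Rational(-1, 2), Mul(-1, 7)))), 2) = Pow(Add(Mul(-5, 6), Mul(Rational(1, 7), Add(Rational(-1, 2), -7))), 2) = Pow(Add(-30, Mul(Rational(1, 7), Rational(-15, 2))), 2) = Pow(Add(-30, Rational(-15, 14)), 2) = Pow(Rational(-435, 14), 2) = Rational(189225, 196)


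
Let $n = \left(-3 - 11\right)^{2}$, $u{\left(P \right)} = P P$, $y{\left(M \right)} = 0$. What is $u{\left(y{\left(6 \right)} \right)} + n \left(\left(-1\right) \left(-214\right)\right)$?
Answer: $41944$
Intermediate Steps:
$u{\left(P \right)} = P^{2}$
$n = 196$ ($n = \left(-14\right)^{2} = 196$)
$u{\left(y{\left(6 \right)} \right)} + n \left(\left(-1\right) \left(-214\right)\right) = 0^{2} + 196 \left(\left(-1\right) \left(-214\right)\right) = 0 + 196 \cdot 214 = 0 + 41944 = 41944$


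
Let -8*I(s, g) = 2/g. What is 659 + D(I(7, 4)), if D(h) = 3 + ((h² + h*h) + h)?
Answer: 84729/128 ≈ 661.95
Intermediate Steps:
I(s, g) = -1/(4*g)
D(h) = 3 + h + 2*h² (D(h) = 3 + ((h² + h²) + h) = 3 + (2*h² + h) = 3 + (h + 2*h²) = 3 + h + 2*h²)
659 + D(I(7, 4)) = 659 + (3 - ¼/4 + 2*(-¼/4)²) = 659 + (3 - ¼*¼ + 2*(-¼*¼)²) = 659 + (3 - 1/16 + 2*(-1/16)²) = 659 + (3 - 1/16 + 2*(1/256)) = 659 + (3 - 1/16 + 1/128) = 659 + 377/128 = 84729/128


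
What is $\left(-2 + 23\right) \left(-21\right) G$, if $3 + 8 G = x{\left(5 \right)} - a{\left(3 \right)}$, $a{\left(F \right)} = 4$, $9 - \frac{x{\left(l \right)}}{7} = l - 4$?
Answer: $- \frac{21609}{8} \approx -2701.1$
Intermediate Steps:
$x{\left(l \right)} = 91 - 7 l$ ($x{\left(l \right)} = 63 - 7 \left(l - 4\right) = 63 - 7 \left(-4 + l\right) = 63 - \left(-28 + 7 l\right) = 91 - 7 l$)
$G = \frac{49}{8}$ ($G = - \frac{3}{8} + \frac{\left(91 - 35\right) - 4}{8} = - \frac{3}{8} + \frac{56 - 4}{8} = - \frac{3}{8} + \frac{1}{8} \cdot 52 = - \frac{3}{8} + \frac{13}{2} = \frac{49}{8} \approx 6.125$)
$\left(-2 + 23\right) \left(-21\right) G = \left(-2 + 23\right) \left(-21\right) \frac{49}{8} = 21 \left(-21\right) \frac{49}{8} = \left(-441\right) \frac{49}{8} = - \frac{21609}{8}$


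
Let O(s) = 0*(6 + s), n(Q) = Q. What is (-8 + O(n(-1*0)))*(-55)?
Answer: 440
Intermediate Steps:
O(s) = 0
(-8 + O(n(-1*0)))*(-55) = (-8 + 0)*(-55) = -8*(-55) = 440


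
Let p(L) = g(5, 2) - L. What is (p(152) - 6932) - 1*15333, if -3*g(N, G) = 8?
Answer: -67259/3 ≈ -22420.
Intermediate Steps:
g(N, G) = -8/3 (g(N, G) = -⅓*8 = -8/3)
p(L) = -8/3 - L
(p(152) - 6932) - 1*15333 = ((-8/3 - 1*152) - 6932) - 1*15333 = ((-8/3 - 152) - 6932) - 15333 = (-464/3 - 6932) - 15333 = -21260/3 - 15333 = -67259/3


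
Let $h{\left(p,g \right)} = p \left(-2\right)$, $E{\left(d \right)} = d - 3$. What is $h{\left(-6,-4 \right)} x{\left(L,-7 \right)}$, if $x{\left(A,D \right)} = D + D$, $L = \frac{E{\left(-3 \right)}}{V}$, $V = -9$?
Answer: $-168$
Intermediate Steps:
$E{\left(d \right)} = -3 + d$
$h{\left(p,g \right)} = - 2 p$
$L = \frac{2}{3}$ ($L = \frac{-3 - 3}{-9} = \left(-6\right) \left(- \frac{1}{9}\right) = \frac{2}{3} \approx 0.66667$)
$x{\left(A,D \right)} = 2 D$
$h{\left(-6,-4 \right)} x{\left(L,-7 \right)} = \left(-2\right) \left(-6\right) 2 \left(-7\right) = 12 \left(-14\right) = -168$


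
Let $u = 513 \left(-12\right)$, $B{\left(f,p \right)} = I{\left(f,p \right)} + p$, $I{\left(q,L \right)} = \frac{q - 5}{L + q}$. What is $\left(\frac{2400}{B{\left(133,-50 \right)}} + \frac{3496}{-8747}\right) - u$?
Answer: $\frac{107407144196}{17590217} \approx 6106.1$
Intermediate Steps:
$I{\left(q,L \right)} = \frac{-5 + q}{L + q}$
$B{\left(f,p \right)} = p + \frac{-5 + f}{f + p}$ ($B{\left(f,p \right)} = \frac{-5 + f}{p + f} + p = \frac{-5 + f}{f + p} + p = p + \frac{-5 + f}{f + p}$)
$u = -6156$
$\left(\frac{2400}{B{\left(133,-50 \right)}} + \frac{3496}{-8747}\right) - u = \left(\frac{2400}{\frac{1}{133 - 50} \left(-5 + 133 - 50 \left(133 - 50\right)\right)} + \frac{3496}{-8747}\right) - -6156 = \left(\frac{2400}{\frac{1}{83} \left(-5 + 133 - 4150\right)} + 3496 \left(- \frac{1}{8747}\right)\right) + 6156 = \left(\frac{2400}{\frac{1}{83} \left(-5 + 133 - 4150\right)} - \frac{3496}{8747}\right) + 6156 = \left(\frac{2400}{\frac{1}{83} \left(-4022\right)} - \frac{3496}{8747}\right) + 6156 = \left(\frac{2400}{- \frac{4022}{83}} - \frac{3496}{8747}\right) + 6156 = \left(2400 \left(- \frac{83}{4022}\right) - \frac{3496}{8747}\right) + 6156 = \left(- \frac{99600}{2011} - \frac{3496}{8747}\right) + 6156 = - \frac{878231656}{17590217} + 6156 = \frac{107407144196}{17590217}$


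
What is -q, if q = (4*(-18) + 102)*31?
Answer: -930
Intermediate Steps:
q = 930 (q = (-72 + 102)*31 = 30*31 = 930)
-q = -1*930 = -930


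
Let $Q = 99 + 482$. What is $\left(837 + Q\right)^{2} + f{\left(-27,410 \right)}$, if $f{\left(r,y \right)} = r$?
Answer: $2010697$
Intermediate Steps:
$Q = 581$
$\left(837 + Q\right)^{2} + f{\left(-27,410 \right)} = \left(837 + 581\right)^{2} - 27 = 1418^{2} - 27 = 2010724 - 27 = 2010697$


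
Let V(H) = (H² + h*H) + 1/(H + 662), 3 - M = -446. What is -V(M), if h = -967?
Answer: 258398601/1111 ≈ 2.3258e+5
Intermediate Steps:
M = 449 (M = 3 - 1*(-446) = 3 + 446 = 449)
V(H) = H² + 1/(662 + H) - 967*H (V(H) = (H² - 967*H) + 1/(H + 662) = (H² - 967*H) + 1/(662 + H) = H² + 1/(662 + H) - 967*H)
-V(M) = -(1 + 449³ - 640154*449 - 305*449²)/(662 + 449) = -(1 + 90518849 - 287429146 - 305*201601)/1111 = -(1 + 90518849 - 287429146 - 61488305)/1111 = -(-258398601)/1111 = -1*(-258398601/1111) = 258398601/1111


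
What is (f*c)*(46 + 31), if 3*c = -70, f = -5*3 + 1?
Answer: 75460/3 ≈ 25153.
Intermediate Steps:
f = -14 (f = -15 + 1 = -14)
c = -70/3 (c = (⅓)*(-70) = -70/3 ≈ -23.333)
(f*c)*(46 + 31) = (-14*(-70/3))*(46 + 31) = (980/3)*77 = 75460/3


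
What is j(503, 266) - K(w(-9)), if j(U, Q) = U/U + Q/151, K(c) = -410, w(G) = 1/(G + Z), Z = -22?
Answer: 62327/151 ≈ 412.76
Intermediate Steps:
w(G) = 1/(-22 + G) (w(G) = 1/(G - 22) = 1/(-22 + G))
j(U, Q) = 1 + Q/151 (j(U, Q) = 1 + Q*(1/151) = 1 + Q/151)
j(503, 266) - K(w(-9)) = (1 + (1/151)*266) - 1*(-410) = (1 + 266/151) + 410 = 417/151 + 410 = 62327/151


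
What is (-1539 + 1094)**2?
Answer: 198025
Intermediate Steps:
(-1539 + 1094)**2 = (-445)**2 = 198025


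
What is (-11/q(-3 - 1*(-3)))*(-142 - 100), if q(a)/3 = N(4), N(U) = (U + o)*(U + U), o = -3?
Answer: 1331/12 ≈ 110.92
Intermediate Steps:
N(U) = 2*U*(-3 + U) (N(U) = (U - 3)*(U + U) = (-3 + U)*(2*U) = 2*U*(-3 + U))
q(a) = 24 (q(a) = 3*(2*4*(-3 + 4)) = 3*(2*4*1) = 3*8 = 24)
(-11/q(-3 - 1*(-3)))*(-142 - 100) = (-11/24)*(-142 - 100) = -11*1/24*(-242) = -11/24*(-242) = 1331/12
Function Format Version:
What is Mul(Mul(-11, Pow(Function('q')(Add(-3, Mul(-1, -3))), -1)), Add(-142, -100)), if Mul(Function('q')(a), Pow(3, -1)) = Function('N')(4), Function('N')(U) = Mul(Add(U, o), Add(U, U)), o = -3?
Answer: Rational(1331, 12) ≈ 110.92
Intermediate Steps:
Function('N')(U) = Mul(2, U, Add(-3, U)) (Function('N')(U) = Mul(Add(U, -3), Add(U, U)) = Mul(Add(-3, U), Mul(2, U)) = Mul(2, U, Add(-3, U)))
Function('q')(a) = 24 (Function('q')(a) = Mul(3, Mul(2, 4, Add(-3, 4))) = Mul(3, Mul(2, 4, 1)) = Mul(3, 8) = 24)
Mul(Mul(-11, Pow(Function('q')(Add(-3, Mul(-1, -3))), -1)), Add(-142, -100)) = Mul(Mul(-11, Pow(24, -1)), Add(-142, -100)) = Mul(Mul(-11, Rational(1, 24)), -242) = Mul(Rational(-11, 24), -242) = Rational(1331, 12)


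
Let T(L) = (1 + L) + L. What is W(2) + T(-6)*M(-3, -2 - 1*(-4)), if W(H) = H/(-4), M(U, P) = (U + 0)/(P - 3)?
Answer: -67/2 ≈ -33.500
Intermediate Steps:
T(L) = 1 + 2*L
M(U, P) = U/(-3 + P)
W(H) = -H/4 (W(H) = H*(-¼) = -H/4)
W(2) + T(-6)*M(-3, -2 - 1*(-4)) = -¼*2 + (1 + 2*(-6))*(-3/(-3 + (-2 - 1*(-4)))) = -½ + (1 - 12)*(-3/(-3 + (-2 + 4))) = -½ - (-33)/(-3 + 2) = -½ - (-33)/(-1) = -½ - (-33)*(-1) = -½ - 11*3 = -½ - 33 = -67/2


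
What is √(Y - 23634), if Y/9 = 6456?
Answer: 3*√3830 ≈ 185.66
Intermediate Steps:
Y = 58104 (Y = 9*6456 = 58104)
√(Y - 23634) = √(58104 - 23634) = √34470 = 3*√3830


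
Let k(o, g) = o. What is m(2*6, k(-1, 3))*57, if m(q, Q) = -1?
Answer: -57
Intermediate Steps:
m(2*6, k(-1, 3))*57 = -1*57 = -57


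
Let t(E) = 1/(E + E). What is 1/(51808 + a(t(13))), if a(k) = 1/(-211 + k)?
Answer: 5485/284166854 ≈ 1.9302e-5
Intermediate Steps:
t(E) = 1/(2*E)
1/(51808 + a(t(13))) = 1/(51808 + 1/(-211 + (½)/13)) = 1/(51808 + 1/(-211 + (½)*(1/13))) = 1/(51808 + 1/(-211 + 1/26)) = 1/(51808 + 1/(-5485/26)) = 1/(51808 - 26/5485) = 1/(284166854/5485) = 5485/284166854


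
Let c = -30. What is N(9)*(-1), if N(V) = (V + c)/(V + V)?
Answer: 7/6 ≈ 1.1667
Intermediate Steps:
N(V) = (-30 + V)/(2*V) (N(V) = (V - 30)/(V + V) = (-30 + V)/((2*V)) = (-30 + V)*(1/(2*V)) = (-30 + V)/(2*V))
N(9)*(-1) = ((½)*(-30 + 9)/9)*(-1) = ((½)*(⅑)*(-21))*(-1) = -7/6*(-1) = 7/6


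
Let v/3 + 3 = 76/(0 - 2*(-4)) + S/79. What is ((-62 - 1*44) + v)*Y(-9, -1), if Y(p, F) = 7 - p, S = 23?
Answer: -108232/79 ≈ -1370.0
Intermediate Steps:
v = 3219/158 (v = -9 + 3*(76/(0 - 2*(-4)) + 23/79) = -9 + 3*(76/(0 + 8) + 23*(1/79)) = -9 + 3*(76/8 + 23/79) = -9 + 3*(76*(1/8) + 23/79) = -9 + 3*(19/2 + 23/79) = -9 + 3*(1547/158) = -9 + 4641/158 = 3219/158 ≈ 20.373)
((-62 - 1*44) + v)*Y(-9, -1) = ((-62 - 1*44) + 3219/158)*(7 - 1*(-9)) = ((-62 - 44) + 3219/158)*(7 + 9) = (-106 + 3219/158)*16 = -13529/158*16 = -108232/79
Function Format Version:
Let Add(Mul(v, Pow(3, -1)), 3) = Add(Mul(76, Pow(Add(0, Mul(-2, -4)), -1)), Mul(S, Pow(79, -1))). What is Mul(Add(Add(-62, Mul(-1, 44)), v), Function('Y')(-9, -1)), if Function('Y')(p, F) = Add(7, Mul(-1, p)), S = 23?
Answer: Rational(-108232, 79) ≈ -1370.0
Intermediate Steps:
v = Rational(3219, 158) (v = Add(-9, Mul(3, Add(Mul(76, Pow(Add(0, Mul(-2, -4)), -1)), Mul(23, Pow(79, -1))))) = Add(-9, Mul(3, Add(Mul(76, Pow(Add(0, 8), -1)), Mul(23, Rational(1, 79))))) = Add(-9, Mul(3, Add(Mul(76, Pow(8, -1)), Rational(23, 79)))) = Add(-9, Mul(3, Add(Mul(76, Rational(1, 8)), Rational(23, 79)))) = Add(-9, Mul(3, Add(Rational(19, 2), Rational(23, 79)))) = Add(-9, Mul(3, Rational(1547, 158))) = Add(-9, Rational(4641, 158)) = Rational(3219, 158) ≈ 20.373)
Mul(Add(Add(-62, Mul(-1, 44)), v), Function('Y')(-9, -1)) = Mul(Add(Add(-62, Mul(-1, 44)), Rational(3219, 158)), Add(7, Mul(-1, -9))) = Mul(Add(Add(-62, -44), Rational(3219, 158)), Add(7, 9)) = Mul(Add(-106, Rational(3219, 158)), 16) = Mul(Rational(-13529, 158), 16) = Rational(-108232, 79)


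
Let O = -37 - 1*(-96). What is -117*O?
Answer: -6903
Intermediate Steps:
O = 59 (O = -37 + 96 = 59)
-117*O = -117*59 = -6903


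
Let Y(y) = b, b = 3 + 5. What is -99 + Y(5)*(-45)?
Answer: -459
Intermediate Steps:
b = 8
Y(y) = 8
-99 + Y(5)*(-45) = -99 + 8*(-45) = -99 - 360 = -459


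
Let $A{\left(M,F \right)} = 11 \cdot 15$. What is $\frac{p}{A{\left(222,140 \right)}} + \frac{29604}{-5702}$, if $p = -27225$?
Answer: $- \frac{485217}{2851} \approx -170.19$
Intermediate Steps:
$A{\left(M,F \right)} = 165$
$\frac{p}{A{\left(222,140 \right)}} + \frac{29604}{-5702} = - \frac{27225}{165} + \frac{29604}{-5702} = \left(-27225\right) \frac{1}{165} + 29604 \left(- \frac{1}{5702}\right) = -165 - \frac{14802}{2851} = - \frac{485217}{2851}$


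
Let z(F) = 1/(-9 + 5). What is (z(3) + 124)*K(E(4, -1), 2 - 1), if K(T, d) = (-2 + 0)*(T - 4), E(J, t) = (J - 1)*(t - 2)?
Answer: 6435/2 ≈ 3217.5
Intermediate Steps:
z(F) = -¼ (z(F) = 1/(-4) = -¼)
E(J, t) = (-1 + J)*(-2 + t)
K(T, d) = 8 - 2*T (K(T, d) = -2*(-4 + T) = 8 - 2*T)
(z(3) + 124)*K(E(4, -1), 2 - 1) = (-¼ + 124)*(8 - 2*(2 - 1*(-1) - 2*4 + 4*(-1))) = 495*(8 - 2*(2 + 1 - 8 - 4))/4 = 495*(8 - 2*(-9))/4 = 495*(8 + 18)/4 = (495/4)*26 = 6435/2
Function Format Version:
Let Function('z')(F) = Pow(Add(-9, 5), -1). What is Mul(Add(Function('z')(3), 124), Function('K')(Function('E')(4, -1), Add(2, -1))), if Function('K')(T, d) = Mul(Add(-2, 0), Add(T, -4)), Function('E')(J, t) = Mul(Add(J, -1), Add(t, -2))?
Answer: Rational(6435, 2) ≈ 3217.5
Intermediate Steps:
Function('z')(F) = Rational(-1, 4) (Function('z')(F) = Pow(-4, -1) = Rational(-1, 4))
Function('E')(J, t) = Mul(Add(-1, J), Add(-2, t))
Function('K')(T, d) = Add(8, Mul(-2, T)) (Function('K')(T, d) = Mul(-2, Add(-4, T)) = Add(8, Mul(-2, T)))
Mul(Add(Function('z')(3), 124), Function('K')(Function('E')(4, -1), Add(2, -1))) = Mul(Add(Rational(-1, 4), 124), Add(8, Mul(-2, Add(2, Mul(-1, -1), Mul(-2, 4), Mul(4, -1))))) = Mul(Rational(495, 4), Add(8, Mul(-2, Add(2, 1, -8, -4)))) = Mul(Rational(495, 4), Add(8, Mul(-2, -9))) = Mul(Rational(495, 4), Add(8, 18)) = Mul(Rational(495, 4), 26) = Rational(6435, 2)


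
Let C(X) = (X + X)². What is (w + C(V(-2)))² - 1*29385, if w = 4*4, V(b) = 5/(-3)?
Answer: -2320649/81 ≈ -28650.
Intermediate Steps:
V(b) = -5/3 (V(b) = 5*(-⅓) = -5/3)
C(X) = 4*X² (C(X) = (2*X)² = 4*X²)
w = 16
(w + C(V(-2)))² - 1*29385 = (16 + 4*(-5/3)²)² - 1*29385 = (16 + 4*(25/9))² - 29385 = (16 + 100/9)² - 29385 = (244/9)² - 29385 = 59536/81 - 29385 = -2320649/81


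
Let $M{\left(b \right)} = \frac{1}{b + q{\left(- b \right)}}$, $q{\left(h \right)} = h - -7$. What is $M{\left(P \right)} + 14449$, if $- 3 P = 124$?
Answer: $\frac{101144}{7} \approx 14449.0$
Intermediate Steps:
$P = - \frac{124}{3}$ ($P = \left(- \frac{1}{3}\right) 124 = - \frac{124}{3} \approx -41.333$)
$q{\left(h \right)} = 7 + h$ ($q{\left(h \right)} = h + 7 = 7 + h$)
$M{\left(b \right)} = \frac{1}{7}$ ($M{\left(b \right)} = \frac{1}{b - \left(-7 + b\right)} = \frac{1}{7}$)
$M{\left(P \right)} + 14449 = \frac{1}{7} + 14449 = \frac{101144}{7}$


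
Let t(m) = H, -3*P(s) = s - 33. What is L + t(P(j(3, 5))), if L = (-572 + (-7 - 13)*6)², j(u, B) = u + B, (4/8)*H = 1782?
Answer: 482428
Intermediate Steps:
H = 3564 (H = 2*1782 = 3564)
j(u, B) = B + u
P(s) = 11 - s/3 (P(s) = -(s - 33)/3 = -(-33 + s)/3 = 11 - s/3)
t(m) = 3564
L = 478864 (L = (-572 - 20*6)² = (-572 - 120)² = (-692)² = 478864)
L + t(P(j(3, 5))) = 478864 + 3564 = 482428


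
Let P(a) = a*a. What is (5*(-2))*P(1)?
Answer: -10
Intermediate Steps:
P(a) = a²
(5*(-2))*P(1) = (5*(-2))*1² = -10*1 = -10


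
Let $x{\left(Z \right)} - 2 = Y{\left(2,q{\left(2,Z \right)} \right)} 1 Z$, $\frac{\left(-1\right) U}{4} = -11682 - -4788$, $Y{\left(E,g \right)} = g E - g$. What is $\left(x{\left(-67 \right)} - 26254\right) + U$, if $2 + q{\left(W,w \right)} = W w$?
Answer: $10436$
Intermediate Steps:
$q{\left(W,w \right)} = -2 + W w$
$Y{\left(E,g \right)} = - g + E g$ ($Y{\left(E,g \right)} = E g - g = - g + E g$)
$U = 27576$ ($U = - 4 \left(-11682 - -4788\right) = - 4 \left(-11682 + 4788\right) = \left(-4\right) \left(-6894\right) = 27576$)
$x{\left(Z \right)} = 2 + Z \left(-2 + 2 Z\right)$ ($x{\left(Z \right)} = 2 + \left(-2 + 2 Z\right) \left(-1 + 2\right) 1 Z = 2 + \left(-2 + 2 Z\right) 1 \cdot 1 Z = 2 + \left(-2 + 2 Z\right) 1 Z = 2 + \left(-2 + 2 Z\right) Z = 2 + Z \left(-2 + 2 Z\right)$)
$\left(x{\left(-67 \right)} - 26254\right) + U = \left(\left(2 + 2 \left(-67\right) \left(-1 - 67\right)\right) - 26254\right) + 27576 = \left(\left(2 + 2 \left(-67\right) \left(-68\right)\right) - 26254\right) + 27576 = \left(\left(2 + 9112\right) - 26254\right) + 27576 = \left(9114 - 26254\right) + 27576 = -17140 + 27576 = 10436$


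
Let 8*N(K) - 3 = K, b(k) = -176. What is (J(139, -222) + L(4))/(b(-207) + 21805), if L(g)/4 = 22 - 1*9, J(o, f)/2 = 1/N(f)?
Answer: 11372/4736751 ≈ 0.0024008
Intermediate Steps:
N(K) = 3/8 + K/8
J(o, f) = 2/(3/8 + f/8)
L(g) = 52 (L(g) = 4*(22 - 1*9) = 4*(22 - 9) = 4*13 = 52)
(J(139, -222) + L(4))/(b(-207) + 21805) = (16/(3 - 222) + 52)/(-176 + 21805) = (16/(-219) + 52)/21629 = (16*(-1/219) + 52)*(1/21629) = (-16/219 + 52)*(1/21629) = (11372/219)*(1/21629) = 11372/4736751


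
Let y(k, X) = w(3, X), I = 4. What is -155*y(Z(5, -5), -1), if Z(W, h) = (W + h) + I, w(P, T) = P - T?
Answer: -620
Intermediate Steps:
Z(W, h) = 4 + W + h (Z(W, h) = (W + h) + 4 = 4 + W + h)
y(k, X) = 3 - X
-155*y(Z(5, -5), -1) = -155*(3 - 1*(-1)) = -155*(3 + 1) = -155*4 = -620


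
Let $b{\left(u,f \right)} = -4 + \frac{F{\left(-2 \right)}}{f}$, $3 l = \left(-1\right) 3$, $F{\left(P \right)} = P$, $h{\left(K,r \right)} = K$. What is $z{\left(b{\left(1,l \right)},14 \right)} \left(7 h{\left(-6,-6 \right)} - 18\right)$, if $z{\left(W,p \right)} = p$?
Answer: $-840$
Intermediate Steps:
$l = -1$ ($l = \frac{\left(-1\right) 3}{3} = \frac{1}{3} \left(-3\right) = -1$)
$b{\left(u,f \right)} = -4 - \frac{2}{f}$ ($b{\left(u,f \right)} = -4 + \frac{1}{f} \left(-2\right) = -4 - \frac{2}{f}$)
$z{\left(b{\left(1,l \right)},14 \right)} \left(7 h{\left(-6,-6 \right)} - 18\right) = 14 \left(7 \left(-6\right) - 18\right) = 14 \left(-42 - 18\right) = 14 \left(-60\right) = -840$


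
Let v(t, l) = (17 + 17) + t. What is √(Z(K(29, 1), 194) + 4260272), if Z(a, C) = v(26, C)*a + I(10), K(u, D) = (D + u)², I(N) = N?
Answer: √4314282 ≈ 2077.1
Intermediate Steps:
v(t, l) = 34 + t
Z(a, C) = 10 + 60*a (Z(a, C) = (34 + 26)*a + 10 = 60*a + 10 = 10 + 60*a)
√(Z(K(29, 1), 194) + 4260272) = √((10 + 60*(1 + 29)²) + 4260272) = √((10 + 60*30²) + 4260272) = √((10 + 60*900) + 4260272) = √((10 + 54000) + 4260272) = √(54010 + 4260272) = √4314282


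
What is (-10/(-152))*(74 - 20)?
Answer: 135/38 ≈ 3.5526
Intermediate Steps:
(-10/(-152))*(74 - 20) = -10*(-1/152)*54 = (5/76)*54 = 135/38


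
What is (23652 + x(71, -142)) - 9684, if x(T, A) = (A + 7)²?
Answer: 32193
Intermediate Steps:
x(T, A) = (7 + A)²
(23652 + x(71, -142)) - 9684 = (23652 + (7 - 142)²) - 9684 = (23652 + (-135)²) - 9684 = (23652 + 18225) - 9684 = 41877 - 9684 = 32193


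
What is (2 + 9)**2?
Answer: 121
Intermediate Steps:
(2 + 9)**2 = 11**2 = 121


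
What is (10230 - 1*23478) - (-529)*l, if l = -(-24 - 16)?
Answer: 7912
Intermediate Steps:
l = 40 (l = -1*(-40) = 40)
(10230 - 1*23478) - (-529)*l = (10230 - 1*23478) - (-529)*40 = (10230 - 23478) - 1*(-21160) = -13248 + 21160 = 7912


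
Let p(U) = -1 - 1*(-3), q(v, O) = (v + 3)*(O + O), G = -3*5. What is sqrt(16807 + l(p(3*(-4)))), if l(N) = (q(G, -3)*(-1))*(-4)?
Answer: sqrt(17095) ≈ 130.75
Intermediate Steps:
G = -15
q(v, O) = 2*O*(3 + v) (q(v, O) = (3 + v)*(2*O) = 2*O*(3 + v))
p(U) = 2 (p(U) = -1 + 3 = 2)
l(N) = 288 (l(N) = ((2*(-3)*(3 - 15))*(-1))*(-4) = ((2*(-3)*(-12))*(-1))*(-4) = (72*(-1))*(-4) = -72*(-4) = 288)
sqrt(16807 + l(p(3*(-4)))) = sqrt(16807 + 288) = sqrt(17095)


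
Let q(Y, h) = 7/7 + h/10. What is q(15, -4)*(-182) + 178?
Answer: 344/5 ≈ 68.800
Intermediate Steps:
q(Y, h) = 1 + h/10 (q(Y, h) = 7*(⅐) + h*(⅒) = 1 + h/10)
q(15, -4)*(-182) + 178 = (1 + (⅒)*(-4))*(-182) + 178 = (1 - ⅖)*(-182) + 178 = (⅗)*(-182) + 178 = -546/5 + 178 = 344/5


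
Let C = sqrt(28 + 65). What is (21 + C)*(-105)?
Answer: -2205 - 105*sqrt(93) ≈ -3217.6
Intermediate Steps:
C = sqrt(93) ≈ 9.6436
(21 + C)*(-105) = (21 + sqrt(93))*(-105) = -2205 - 105*sqrt(93)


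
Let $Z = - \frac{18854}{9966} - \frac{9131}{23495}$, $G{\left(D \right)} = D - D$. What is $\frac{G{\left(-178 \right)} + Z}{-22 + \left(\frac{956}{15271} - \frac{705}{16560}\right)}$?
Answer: $\frac{136399554096224}{1314667858915945} \approx 0.10375$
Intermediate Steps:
$G{\left(D \right)} = 0$
$Z = - \frac{24271558}{10643235}$ ($Z = \left(-18854\right) \frac{1}{9966} - \frac{9131}{23495} = - \frac{857}{453} - \frac{9131}{23495} = - \frac{24271558}{10643235} \approx -2.2805$)
$\frac{G{\left(-178 \right)} + Z}{-22 + \left(\frac{956}{15271} - \frac{705}{16560}\right)} = \frac{0 - \frac{24271558}{10643235}}{-22 + \left(\frac{956}{15271} - \frac{705}{16560}\right)} = - \frac{24271558}{10643235 \left(-22 + \left(956 \cdot \frac{1}{15271} - \frac{47}{1104}\right)\right)} = - \frac{24271558}{10643235 \left(-22 + \left(\frac{956}{15271} - \frac{47}{1104}\right)\right)} = - \frac{24271558}{10643235 \left(-22 + \frac{337687}{16859184}\right)} = - \frac{24271558}{10643235 \left(- \frac{370564361}{16859184}\right)} = \left(- \frac{24271558}{10643235}\right) \left(- \frac{16859184}{370564361}\right) = \frac{136399554096224}{1314667858915945}$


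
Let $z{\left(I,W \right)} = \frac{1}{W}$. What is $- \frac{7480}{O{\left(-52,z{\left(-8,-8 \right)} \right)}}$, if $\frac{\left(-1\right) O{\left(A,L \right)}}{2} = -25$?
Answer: $- \frac{748}{5} \approx -149.6$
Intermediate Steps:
$O{\left(A,L \right)} = 50$ ($O{\left(A,L \right)} = \left(-2\right) \left(-25\right) = 50$)
$- \frac{7480}{O{\left(-52,z{\left(-8,-8 \right)} \right)}} = - \frac{7480}{50} = \left(-7480\right) \frac{1}{50} = - \frac{748}{5}$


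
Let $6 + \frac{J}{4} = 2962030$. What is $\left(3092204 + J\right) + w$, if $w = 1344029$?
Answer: $16284329$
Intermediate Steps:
$J = 11848096$ ($J = -24 + 4 \cdot 2962030 = -24 + 11848120 = 11848096$)
$\left(3092204 + J\right) + w = \left(3092204 + 11848096\right) + 1344029 = 14940300 + 1344029 = 16284329$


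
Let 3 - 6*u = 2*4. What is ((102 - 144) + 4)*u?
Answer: 95/3 ≈ 31.667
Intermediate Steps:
u = -⅚ (u = ½ - 4/3 = -⅚ ≈ -0.83333)
((102 - 144) + 4)*u = ((102 - 144) + 4)*(-⅚) = (-42 + 4)*(-⅚) = -38*(-⅚) = 95/3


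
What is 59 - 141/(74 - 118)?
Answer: 2737/44 ≈ 62.205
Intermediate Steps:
59 - 141/(74 - 118) = 59 - 141/(-44) = 59 - 1/44*(-141) = 59 + 141/44 = 2737/44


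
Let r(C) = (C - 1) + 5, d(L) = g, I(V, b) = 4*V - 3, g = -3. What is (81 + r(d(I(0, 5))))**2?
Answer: 6724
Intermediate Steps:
I(V, b) = -3 + 4*V
d(L) = -3
r(C) = 4 + C (r(C) = (-1 + C) + 5 = 4 + C)
(81 + r(d(I(0, 5))))**2 = (81 + (4 - 3))**2 = (81 + 1)**2 = 82**2 = 6724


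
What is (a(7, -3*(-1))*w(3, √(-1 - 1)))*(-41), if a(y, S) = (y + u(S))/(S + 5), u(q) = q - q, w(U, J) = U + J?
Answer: -861/8 - 287*I*√2/8 ≈ -107.63 - 50.735*I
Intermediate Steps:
w(U, J) = J + U
u(q) = 0
a(y, S) = y/(5 + S) (a(y, S) = (y + 0)/(S + 5) = y/(5 + S))
(a(7, -3*(-1))*w(3, √(-1 - 1)))*(-41) = ((7/(5 - 3*(-1)))*(√(-1 - 1) + 3))*(-41) = ((7/(5 + 3))*(√(-2) + 3))*(-41) = ((7/8)*(I*√2 + 3))*(-41) = ((7*(⅛))*(3 + I*√2))*(-41) = (7*(3 + I*√2)/8)*(-41) = (21/8 + 7*I*√2/8)*(-41) = -861/8 - 287*I*√2/8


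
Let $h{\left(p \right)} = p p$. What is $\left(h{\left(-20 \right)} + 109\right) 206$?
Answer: $104854$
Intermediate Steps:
$h{\left(p \right)} = p^{2}$
$\left(h{\left(-20 \right)} + 109\right) 206 = \left(\left(-20\right)^{2} + 109\right) 206 = \left(400 + 109\right) 206 = 509 \cdot 206 = 104854$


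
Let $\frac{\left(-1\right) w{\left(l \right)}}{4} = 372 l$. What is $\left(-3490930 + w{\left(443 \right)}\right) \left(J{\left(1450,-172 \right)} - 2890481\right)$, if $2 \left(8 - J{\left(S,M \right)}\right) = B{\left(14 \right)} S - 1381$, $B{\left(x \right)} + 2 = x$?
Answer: $12029032802005$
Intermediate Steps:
$B{\left(x \right)} = -2 + x$
$w{\left(l \right)} = - 1488 l$ ($w{\left(l \right)} = - 4 \cdot 372 l = - 1488 l$)
$J{\left(S,M \right)} = \frac{1397}{2} - 6 S$ ($J{\left(S,M \right)} = 8 - \frac{\left(-2 + 14\right) S - 1381}{2} = 8 - \frac{12 S - 1381}{2} = 8 - \frac{-1381 + 12 S}{2} = 8 - \left(- \frac{1381}{2} + 6 S\right) = \frac{1397}{2} - 6 S$)
$\left(-3490930 + w{\left(443 \right)}\right) \left(J{\left(1450,-172 \right)} - 2890481\right) = \left(-3490930 - 659184\right) \left(\left(\frac{1397}{2} - 8700\right) - 2890481\right) = - 4150114 \left(- \frac{16003}{2} - 2890481\right) = \left(-4150114\right) \left(- \frac{5796965}{2}\right) = 12029032802005$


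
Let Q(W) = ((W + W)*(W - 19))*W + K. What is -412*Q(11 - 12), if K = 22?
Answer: 7416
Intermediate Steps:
Q(W) = 22 + 2*W²*(-19 + W) (Q(W) = ((W + W)*(W - 19))*W + 22 = ((2*W)*(-19 + W))*W + 22 = (2*W*(-19 + W))*W + 22 = 2*W²*(-19 + W) + 22 = 22 + 2*W²*(-19 + W))
-412*Q(11 - 12) = -412*(22 - 38*(11 - 12)² + 2*(11 - 12)³) = -412*(22 - 38*(-1)² + 2*(-1)³) = -412*(22 - 38*1 + 2*(-1)) = -412*(22 - 38 - 2) = -412*(-18) = 7416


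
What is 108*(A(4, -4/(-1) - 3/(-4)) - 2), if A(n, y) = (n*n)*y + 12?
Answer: 9288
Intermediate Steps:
A(n, y) = 12 + y*n**2 (A(n, y) = n**2*y + 12 = y*n**2 + 12 = 12 + y*n**2)
108*(A(4, -4/(-1) - 3/(-4)) - 2) = 108*((12 + (-4/(-1) - 3/(-4))*4**2) - 2) = 108*((12 + (-4*(-1) - 3*(-1/4))*16) - 2) = 108*((12 + (4 + 3/4)*16) - 2) = 108*((12 + (19/4)*16) - 2) = 108*((12 + 76) - 2) = 108*(88 - 2) = 108*86 = 9288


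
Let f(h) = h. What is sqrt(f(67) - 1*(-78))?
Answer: sqrt(145) ≈ 12.042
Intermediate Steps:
sqrt(f(67) - 1*(-78)) = sqrt(67 - 1*(-78)) = sqrt(67 + 78) = sqrt(145)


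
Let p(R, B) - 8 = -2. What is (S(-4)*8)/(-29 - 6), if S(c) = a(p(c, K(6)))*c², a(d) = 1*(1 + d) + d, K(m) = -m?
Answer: -1664/35 ≈ -47.543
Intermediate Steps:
p(R, B) = 6 (p(R, B) = 8 - 2 = 6)
a(d) = 1 + 2*d (a(d) = (1 + d) + d = 1 + 2*d)
S(c) = 13*c² (S(c) = (1 + 2*6)*c² = (1 + 12)*c² = 13*c²)
(S(-4)*8)/(-29 - 6) = ((13*(-4)²)*8)/(-29 - 6) = ((13*16)*8)/(-35) = (208*8)*(-1/35) = 1664*(-1/35) = -1664/35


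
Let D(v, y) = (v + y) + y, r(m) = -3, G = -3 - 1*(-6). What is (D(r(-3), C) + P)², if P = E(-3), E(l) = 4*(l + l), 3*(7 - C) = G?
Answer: 225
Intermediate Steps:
G = 3 (G = -3 + 6 = 3)
C = 6 (C = 7 - ⅓*3 = 7 - 1 = 6)
D(v, y) = v + 2*y
E(l) = 8*l (E(l) = 4*(2*l) = 8*l)
P = -24 (P = 8*(-3) = -24)
(D(r(-3), C) + P)² = ((-3 + 2*6) - 24)² = ((-3 + 12) - 24)² = (9 - 24)² = (-15)² = 225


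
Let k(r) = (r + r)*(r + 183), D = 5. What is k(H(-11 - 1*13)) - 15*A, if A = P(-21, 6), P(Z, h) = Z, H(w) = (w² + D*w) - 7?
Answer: 567851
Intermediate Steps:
H(w) = -7 + w² + 5*w (H(w) = (w² + 5*w) - 7 = -7 + w² + 5*w)
A = -21
k(r) = 2*r*(183 + r) (k(r) = (2*r)*(183 + r) = 2*r*(183 + r))
k(H(-11 - 1*13)) - 15*A = 2*(-7 + (-11 - 1*13)² + 5*(-11 - 1*13))*(183 + (-7 + (-11 - 1*13)² + 5*(-11 - 1*13))) - 15*(-21) = 2*(-7 + (-11 - 13)² + 5*(-11 - 13))*(183 + (-7 + (-11 - 13)² + 5*(-11 - 13))) + 315 = 2*(-7 + (-24)² + 5*(-24))*(183 + (-7 + (-24)² + 5*(-24))) + 315 = 2*(-7 + 576 - 120)*(183 + (-7 + 576 - 120)) + 315 = 2*449*(183 + 449) + 315 = 2*449*632 + 315 = 567536 + 315 = 567851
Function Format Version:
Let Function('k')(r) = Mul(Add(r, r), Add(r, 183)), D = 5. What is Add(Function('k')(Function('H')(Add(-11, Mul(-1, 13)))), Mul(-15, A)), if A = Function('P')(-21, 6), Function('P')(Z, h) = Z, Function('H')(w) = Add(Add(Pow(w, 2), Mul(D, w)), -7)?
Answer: 567851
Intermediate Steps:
Function('H')(w) = Add(-7, Pow(w, 2), Mul(5, w)) (Function('H')(w) = Add(Add(Pow(w, 2), Mul(5, w)), -7) = Add(-7, Pow(w, 2), Mul(5, w)))
A = -21
Function('k')(r) = Mul(2, r, Add(183, r)) (Function('k')(r) = Mul(Mul(2, r), Add(183, r)) = Mul(2, r, Add(183, r)))
Add(Function('k')(Function('H')(Add(-11, Mul(-1, 13)))), Mul(-15, A)) = Add(Mul(2, Add(-7, Pow(Add(-11, Mul(-1, 13)), 2), Mul(5, Add(-11, Mul(-1, 13)))), Add(183, Add(-7, Pow(Add(-11, Mul(-1, 13)), 2), Mul(5, Add(-11, Mul(-1, 13)))))), Mul(-15, -21)) = Add(Mul(2, Add(-7, Pow(Add(-11, -13), 2), Mul(5, Add(-11, -13))), Add(183, Add(-7, Pow(Add(-11, -13), 2), Mul(5, Add(-11, -13))))), 315) = Add(Mul(2, Add(-7, Pow(-24, 2), Mul(5, -24)), Add(183, Add(-7, Pow(-24, 2), Mul(5, -24)))), 315) = Add(Mul(2, Add(-7, 576, -120), Add(183, Add(-7, 576, -120))), 315) = Add(Mul(2, 449, Add(183, 449)), 315) = Add(Mul(2, 449, 632), 315) = Add(567536, 315) = 567851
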